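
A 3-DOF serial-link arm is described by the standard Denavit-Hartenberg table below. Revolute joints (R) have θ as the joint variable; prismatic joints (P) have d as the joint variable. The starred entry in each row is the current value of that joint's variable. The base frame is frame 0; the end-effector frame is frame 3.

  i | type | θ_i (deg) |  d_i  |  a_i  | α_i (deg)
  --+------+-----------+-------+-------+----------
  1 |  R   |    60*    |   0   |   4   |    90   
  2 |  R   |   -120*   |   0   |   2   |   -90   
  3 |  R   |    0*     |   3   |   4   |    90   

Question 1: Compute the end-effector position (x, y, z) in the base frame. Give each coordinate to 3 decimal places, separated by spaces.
after link 1: o_1 = (2.0000, 3.4641, 0.0000)
after link 2: o_2 = (1.5000, 2.5981, -1.7321)
after link 3: o_3 = (1.7990, 3.1160, -6.6962)

1.799 3.116 -6.696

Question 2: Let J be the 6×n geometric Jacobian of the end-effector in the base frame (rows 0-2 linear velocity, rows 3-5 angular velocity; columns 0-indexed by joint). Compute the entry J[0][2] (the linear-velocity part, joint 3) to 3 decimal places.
-3.464

axis z_2 = (0.4330,0.7500,-0.5000); lever o_n−o_2 = (0.2990,0.5179,-4.9641)
cross product → J_v[:, 2] = (-3.4641,2.0000,-0.0000)
J_ω[:, 2] = z_2
entry J[0][2] = -3.4641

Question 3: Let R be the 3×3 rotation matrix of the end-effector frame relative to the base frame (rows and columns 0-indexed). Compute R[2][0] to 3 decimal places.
-0.866

End-effector x-axis (col 0 of R) = (-0.2500,-0.4330,-0.8660)
R[2][0] = -0.8660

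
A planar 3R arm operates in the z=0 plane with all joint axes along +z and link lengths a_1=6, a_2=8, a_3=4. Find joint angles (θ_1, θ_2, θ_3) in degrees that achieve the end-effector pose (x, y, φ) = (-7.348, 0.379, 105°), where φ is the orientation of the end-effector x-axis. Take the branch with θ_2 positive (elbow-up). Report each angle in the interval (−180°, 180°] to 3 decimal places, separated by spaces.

wrist centre = target − a_3·(cos φ, sin φ) = (-6.3127, -3.4847)
cos θ_2 = (51.9936−6²−8²)/(2·6·8) = -0.5001; θ_2 = 120.0044° (elbow-up)
β = atan2(-3.4847,-6.3127) = -151.1007°; ψ = atan2(6.9279,1.9995) = 73.9013°
θ_1 = β − ψ = -225.0020°
θ_3 = φ − θ_1 − θ_2 = -150.0024° (wrapped to (-180°,180°])

134.998 120.004 -150.002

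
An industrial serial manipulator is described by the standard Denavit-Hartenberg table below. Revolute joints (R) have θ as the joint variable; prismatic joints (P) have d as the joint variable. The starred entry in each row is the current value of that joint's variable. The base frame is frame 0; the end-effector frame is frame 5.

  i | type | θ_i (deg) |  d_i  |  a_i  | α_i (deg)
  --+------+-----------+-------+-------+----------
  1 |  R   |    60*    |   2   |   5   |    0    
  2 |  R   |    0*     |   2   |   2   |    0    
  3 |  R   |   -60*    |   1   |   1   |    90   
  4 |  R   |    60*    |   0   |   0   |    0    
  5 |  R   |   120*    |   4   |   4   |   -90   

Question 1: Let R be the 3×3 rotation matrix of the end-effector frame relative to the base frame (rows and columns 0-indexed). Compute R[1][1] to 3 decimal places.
End-effector y-axis (col 1 of R) = (-0.0000,1.0000,-0.0000)
R[1][1] = 1.0000

1.000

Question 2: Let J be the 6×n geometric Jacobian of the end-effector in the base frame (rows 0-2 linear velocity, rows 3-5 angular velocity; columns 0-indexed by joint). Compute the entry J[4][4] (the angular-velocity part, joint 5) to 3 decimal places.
axis z_4 = (0.0000,-1.0000,0.0000); lever o_n−o_4 = (-4.0000,-4.0000,0.0000)
cross product → J_v[:, 4] = (-0.0000,-0.0000,-4.0000)
J_ω[:, 4] = z_4
entry J[4][4] = -1.0000

-1.000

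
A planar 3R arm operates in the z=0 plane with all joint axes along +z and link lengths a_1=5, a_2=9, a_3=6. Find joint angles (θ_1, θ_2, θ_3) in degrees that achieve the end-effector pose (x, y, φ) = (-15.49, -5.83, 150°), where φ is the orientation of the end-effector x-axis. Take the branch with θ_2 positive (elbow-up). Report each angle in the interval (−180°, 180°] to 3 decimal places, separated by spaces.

-158.763 30.013 -81.249

wrist centre = target − a_3·(cos φ, sin φ) = (-10.2938, -8.8300)
cos θ_2 = (183.9322−5²−9²)/(2·5·9) = 0.8659; θ_2 = 30.0128° (elbow-up)
β = atan2(-8.8300,-10.2938) = -139.3772°; ψ = atan2(4.5017,12.7932) = 19.3862°
θ_1 = β − ψ = -158.7634°
θ_3 = φ − θ_1 − θ_2 = -81.2494° (wrapped to (-180°,180°])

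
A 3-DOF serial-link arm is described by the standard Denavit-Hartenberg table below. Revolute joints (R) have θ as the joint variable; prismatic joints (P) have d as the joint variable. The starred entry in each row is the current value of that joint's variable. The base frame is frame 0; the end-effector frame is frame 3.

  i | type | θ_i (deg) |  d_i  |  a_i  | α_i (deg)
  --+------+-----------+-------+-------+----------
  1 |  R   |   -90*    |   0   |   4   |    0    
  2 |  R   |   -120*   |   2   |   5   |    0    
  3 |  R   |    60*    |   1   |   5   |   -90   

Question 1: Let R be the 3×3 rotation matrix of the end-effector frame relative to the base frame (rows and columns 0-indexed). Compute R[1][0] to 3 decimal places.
-0.500

End-effector x-axis (col 0 of R) = (-0.8660,-0.5000,0.0000)
R[1][0] = -0.5000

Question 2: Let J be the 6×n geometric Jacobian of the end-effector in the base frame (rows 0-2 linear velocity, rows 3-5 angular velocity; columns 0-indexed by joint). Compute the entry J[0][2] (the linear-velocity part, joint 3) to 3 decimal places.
axis z_2 = (0.0000,0.0000,1.0000); lever o_n−o_2 = (-4.3301,-2.5000,1.0000)
cross product → J_v[:, 2] = (2.5000,-4.3301,0.0000)
J_ω[:, 2] = z_2
entry J[0][2] = 2.5000

2.500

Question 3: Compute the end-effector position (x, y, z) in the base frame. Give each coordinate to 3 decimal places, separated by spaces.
after link 1: o_1 = (0.0000, -4.0000, 0.0000)
after link 2: o_2 = (-4.3301, -1.5000, 2.0000)
after link 3: o_3 = (-8.6603, -4.0000, 3.0000)

-8.660 -4.000 3.000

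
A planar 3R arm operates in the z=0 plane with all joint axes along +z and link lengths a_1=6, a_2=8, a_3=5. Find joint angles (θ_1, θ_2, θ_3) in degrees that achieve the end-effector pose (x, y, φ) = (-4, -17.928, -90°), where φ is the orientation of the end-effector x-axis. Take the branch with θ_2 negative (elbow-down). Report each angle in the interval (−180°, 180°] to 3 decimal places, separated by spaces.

-89.997 -30.006 30.003

wrist centre = target − a_3·(cos φ, sin φ) = (-4.0000, -12.9280)
cos θ_2 = (183.1332−6²−8²)/(2·6·8) = 0.8660; θ_2 = -30.0063° (elbow-down)
β = atan2(-12.9280,-4.0000) = -107.1924°; ψ = atan2(-4.0008,12.9278) = -17.1957°
θ_1 = β − ψ = -89.9966°
θ_3 = φ − θ_1 − θ_2 = 30.0029° (wrapped to (-180°,180°])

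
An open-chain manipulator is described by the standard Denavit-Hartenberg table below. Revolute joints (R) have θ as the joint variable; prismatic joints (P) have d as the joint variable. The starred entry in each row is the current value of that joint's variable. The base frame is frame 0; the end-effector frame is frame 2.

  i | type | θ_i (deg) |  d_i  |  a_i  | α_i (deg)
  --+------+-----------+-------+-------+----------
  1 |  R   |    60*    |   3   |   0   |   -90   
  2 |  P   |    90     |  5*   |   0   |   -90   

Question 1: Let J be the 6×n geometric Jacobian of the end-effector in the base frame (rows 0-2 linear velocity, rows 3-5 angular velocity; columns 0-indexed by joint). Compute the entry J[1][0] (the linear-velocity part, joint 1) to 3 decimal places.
-4.330

axis z_0 = ẑ; lever o_n−o_0 = (-4.3301,2.5000,3.0000)
cross product → J_v[:, 0] = (-2.5000,-4.3301,0.0000)
J_ω[:, 0] = z_0
entry J[1][0] = -4.3301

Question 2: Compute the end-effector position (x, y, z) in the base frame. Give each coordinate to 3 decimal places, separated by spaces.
after link 1: o_1 = (0.0000, 0.0000, 3.0000)
after link 2: o_2 = (-4.3301, 2.5000, 3.0000)

-4.330 2.500 3.000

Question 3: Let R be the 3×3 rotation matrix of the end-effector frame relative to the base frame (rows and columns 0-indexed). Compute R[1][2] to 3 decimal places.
-0.866

End-effector z-axis (col 2 of R) = (-0.5000,-0.8660,-0.0000)
R[1][2] = -0.8660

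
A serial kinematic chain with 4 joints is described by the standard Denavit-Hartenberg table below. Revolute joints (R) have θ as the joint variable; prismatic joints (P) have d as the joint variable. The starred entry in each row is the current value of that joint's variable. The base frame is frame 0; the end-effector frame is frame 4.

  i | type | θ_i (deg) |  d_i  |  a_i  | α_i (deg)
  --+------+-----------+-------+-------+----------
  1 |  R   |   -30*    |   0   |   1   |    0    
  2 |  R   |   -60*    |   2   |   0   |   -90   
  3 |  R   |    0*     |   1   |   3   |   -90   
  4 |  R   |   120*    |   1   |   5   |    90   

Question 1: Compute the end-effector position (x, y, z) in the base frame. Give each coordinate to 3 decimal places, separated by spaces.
after link 1: o_1 = (0.8660, -0.5000, 0.0000)
after link 2: o_2 = (0.8660, -0.5000, 2.0000)
after link 3: o_3 = (1.8660, -3.5000, 2.0000)
after link 4: o_4 = (-2.4641, -1.0000, 1.0000)

-2.464 -1.000 1.000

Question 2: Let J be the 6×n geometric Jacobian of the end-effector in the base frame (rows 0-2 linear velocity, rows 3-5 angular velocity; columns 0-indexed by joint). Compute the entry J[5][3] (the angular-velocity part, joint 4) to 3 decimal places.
axis z_3 = (0.0000,0.0000,-1.0000); lever o_n−o_3 = (-4.3301,2.5000,-1.0000)
cross product → J_v[:, 3] = (2.5000,4.3301,0.0000)
J_ω[:, 3] = z_3
entry J[5][3] = -1.0000

-1.000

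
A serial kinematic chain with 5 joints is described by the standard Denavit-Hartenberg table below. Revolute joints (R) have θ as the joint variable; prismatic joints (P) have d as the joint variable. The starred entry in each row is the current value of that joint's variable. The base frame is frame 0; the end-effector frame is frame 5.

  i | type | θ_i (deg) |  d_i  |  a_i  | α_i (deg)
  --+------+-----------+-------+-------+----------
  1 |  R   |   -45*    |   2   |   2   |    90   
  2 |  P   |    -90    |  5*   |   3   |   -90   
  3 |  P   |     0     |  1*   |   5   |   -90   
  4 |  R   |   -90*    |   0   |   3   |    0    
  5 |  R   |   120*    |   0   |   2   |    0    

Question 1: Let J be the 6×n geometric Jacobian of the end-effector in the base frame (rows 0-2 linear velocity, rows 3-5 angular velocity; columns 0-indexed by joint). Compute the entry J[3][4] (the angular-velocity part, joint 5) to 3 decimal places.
axis z_4 = (0.7071,0.7071,-0.0000); lever o_n−o_4 = (-0.7071,0.7071,-1.7321)
cross product → J_v[:, 4] = (-1.2247,1.2247,1.0000)
J_ω[:, 4] = z_4
entry J[3][4] = 0.7071

0.707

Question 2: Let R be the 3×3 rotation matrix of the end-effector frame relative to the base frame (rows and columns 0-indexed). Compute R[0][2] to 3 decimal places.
0.707

End-effector z-axis (col 2 of R) = (0.7071,0.7071,-0.0000)
R[0][2] = 0.7071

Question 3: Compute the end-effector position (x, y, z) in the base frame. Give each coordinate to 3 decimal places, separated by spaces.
0.000 -7.071 -7.732

after link 1: o_1 = (1.4142, -1.4142, 2.0000)
after link 2: o_2 = (-2.1213, -4.9497, -1.0000)
after link 3: o_3 = (-1.4142, -5.6569, -6.0000)
after link 4: o_4 = (0.7071, -7.7782, -6.0000)
after link 5: o_5 = (0.0000, -7.0711, -7.7321)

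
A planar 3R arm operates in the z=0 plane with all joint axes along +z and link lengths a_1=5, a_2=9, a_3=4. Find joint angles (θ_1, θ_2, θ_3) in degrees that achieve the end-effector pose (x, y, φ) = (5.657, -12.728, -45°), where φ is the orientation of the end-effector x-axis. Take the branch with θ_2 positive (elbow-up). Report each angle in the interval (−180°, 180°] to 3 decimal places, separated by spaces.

-134.998 89.998 -0.000

wrist centre = target − a_3·(cos φ, sin φ) = (2.8286, -9.8996)
cos θ_2 = (106.0024−5²−9²)/(2·5·9) = 0.0000; θ_2 = 89.9985° (elbow-up)
β = atan2(-9.8996,2.8286) = -74.0539°; ψ = atan2(9.0000,5.0002) = 60.9442°
θ_1 = β − ψ = -134.9982°
θ_3 = φ − θ_1 − θ_2 = -0.0003° (wrapped to (-180°,180°])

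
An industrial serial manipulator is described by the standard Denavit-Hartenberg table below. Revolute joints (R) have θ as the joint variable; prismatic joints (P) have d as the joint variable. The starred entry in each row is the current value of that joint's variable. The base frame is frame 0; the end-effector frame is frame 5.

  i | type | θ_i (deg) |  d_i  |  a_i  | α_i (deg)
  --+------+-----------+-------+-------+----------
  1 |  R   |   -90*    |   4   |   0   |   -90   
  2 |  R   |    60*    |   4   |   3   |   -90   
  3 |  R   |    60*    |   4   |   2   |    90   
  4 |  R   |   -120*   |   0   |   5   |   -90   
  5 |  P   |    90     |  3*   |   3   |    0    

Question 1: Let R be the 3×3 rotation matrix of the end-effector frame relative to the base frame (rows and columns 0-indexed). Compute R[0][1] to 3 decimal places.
-0.433

End-effector y-axis (col 1 of R) = (-0.4330,0.6250,-0.6495)
R[0][1] = -0.4330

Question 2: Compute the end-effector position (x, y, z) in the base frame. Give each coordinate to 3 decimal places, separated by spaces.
after link 1: o_1 = (0.0000, 0.0000, 4.0000)
after link 2: o_2 = (4.0000, -1.5000, 1.4019)
after link 3: o_3 = (2.2679, 1.4641, -1.4641)
after link 4: o_4 = (4.4330, -1.6609, 1.7835)
after link 5: o_5 = (0.6830, -2.3104, 3.6585)

0.683 -2.310 3.658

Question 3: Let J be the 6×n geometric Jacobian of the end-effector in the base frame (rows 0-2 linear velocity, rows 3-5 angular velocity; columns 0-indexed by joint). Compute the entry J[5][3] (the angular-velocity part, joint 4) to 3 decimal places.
axis z_3 = (0.5000,-0.4330,-0.7500); lever o_n−o_3 = (-1.5849,-3.7745,5.1226)
cross product → J_v[:, 3] = (-5.0490,-1.3726,-2.5736)
J_ω[:, 3] = z_3
entry J[5][3] = -0.7500

-0.750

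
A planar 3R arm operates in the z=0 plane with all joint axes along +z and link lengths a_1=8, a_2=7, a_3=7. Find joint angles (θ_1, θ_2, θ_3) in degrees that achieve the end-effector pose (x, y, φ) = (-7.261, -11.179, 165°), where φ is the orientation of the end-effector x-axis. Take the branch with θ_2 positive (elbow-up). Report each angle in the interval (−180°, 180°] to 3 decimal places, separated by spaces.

wrist centre = target − a_3·(cos φ, sin φ) = (-0.4995, -12.9907)
cos θ_2 = (169.0087−8²−7²)/(2·8·7) = 0.5001; θ_2 = 59.9949° (elbow-up)
β = atan2(-12.9907,-0.4995) = -92.2021°; ψ = atan2(6.0619,11.5005) = 27.7934°
θ_1 = β − ψ = -119.9955°
θ_3 = φ − θ_1 − θ_2 = -134.9994° (wrapped to (-180°,180°])

-119.995 59.995 -134.999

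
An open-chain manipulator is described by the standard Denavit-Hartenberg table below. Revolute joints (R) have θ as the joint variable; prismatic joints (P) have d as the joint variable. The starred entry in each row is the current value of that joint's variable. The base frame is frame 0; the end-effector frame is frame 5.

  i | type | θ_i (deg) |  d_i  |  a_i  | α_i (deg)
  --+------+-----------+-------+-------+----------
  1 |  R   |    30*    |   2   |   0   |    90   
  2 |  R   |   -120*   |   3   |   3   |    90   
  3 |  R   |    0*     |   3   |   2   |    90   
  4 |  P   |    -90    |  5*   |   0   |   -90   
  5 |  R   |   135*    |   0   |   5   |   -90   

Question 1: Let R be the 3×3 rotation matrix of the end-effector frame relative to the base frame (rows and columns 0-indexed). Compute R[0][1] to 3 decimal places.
End-effector y-axis (col 1 of R) = (0.4330,0.2500,0.8660)
R[0][1] = 0.4330

0.433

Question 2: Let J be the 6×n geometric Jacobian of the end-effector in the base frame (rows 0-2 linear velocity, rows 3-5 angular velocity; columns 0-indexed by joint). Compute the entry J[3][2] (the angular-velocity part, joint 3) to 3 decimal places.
-0.750

axis z_2 = (-0.7500,-0.4330,0.5000); lever o_n−o_2 = (-6.4999,-2.0617,1.5357)
cross product → J_v[:, 2] = (0.3659,-2.0982,-1.2683)
J_ω[:, 2] = z_2
entry J[3][2] = -0.7500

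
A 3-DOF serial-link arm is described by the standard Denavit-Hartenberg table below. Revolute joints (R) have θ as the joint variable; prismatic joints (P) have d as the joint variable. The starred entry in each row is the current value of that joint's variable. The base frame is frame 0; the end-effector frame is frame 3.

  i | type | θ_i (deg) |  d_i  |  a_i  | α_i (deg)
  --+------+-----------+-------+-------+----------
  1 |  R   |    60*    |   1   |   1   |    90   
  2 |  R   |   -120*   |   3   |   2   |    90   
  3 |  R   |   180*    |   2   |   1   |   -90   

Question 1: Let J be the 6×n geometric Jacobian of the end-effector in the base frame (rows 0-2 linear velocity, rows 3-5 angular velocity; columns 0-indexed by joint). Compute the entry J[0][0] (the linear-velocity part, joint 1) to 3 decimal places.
axis z_0 = ẑ; lever o_n−o_0 = (1.9821,-2.5670,1.1340)
cross product → J_v[:, 0] = (2.5670,1.9821,-0.0000)
J_ω[:, 0] = z_0
entry J[0][0] = 2.5670

2.567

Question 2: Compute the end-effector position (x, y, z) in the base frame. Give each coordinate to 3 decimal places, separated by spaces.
1.982 -2.567 1.134

after link 1: o_1 = (0.5000, 0.8660, 1.0000)
after link 2: o_2 = (2.5981, -1.5000, -0.7321)
after link 3: o_3 = (1.9821, -2.5670, 1.1340)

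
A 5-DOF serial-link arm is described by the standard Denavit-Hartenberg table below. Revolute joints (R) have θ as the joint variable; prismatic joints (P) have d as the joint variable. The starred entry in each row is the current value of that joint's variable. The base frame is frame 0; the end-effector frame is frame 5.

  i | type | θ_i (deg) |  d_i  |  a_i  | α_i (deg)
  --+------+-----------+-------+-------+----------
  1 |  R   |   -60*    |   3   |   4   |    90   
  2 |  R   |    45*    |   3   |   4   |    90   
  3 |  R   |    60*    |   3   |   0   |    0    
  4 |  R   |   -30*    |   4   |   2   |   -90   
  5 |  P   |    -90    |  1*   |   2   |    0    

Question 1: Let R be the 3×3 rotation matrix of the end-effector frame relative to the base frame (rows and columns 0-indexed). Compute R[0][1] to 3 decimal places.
End-effector y-axis (col 1 of R) = (-0.1268,-0.7803,0.6124)
R[0][1] = -0.1268

-0.127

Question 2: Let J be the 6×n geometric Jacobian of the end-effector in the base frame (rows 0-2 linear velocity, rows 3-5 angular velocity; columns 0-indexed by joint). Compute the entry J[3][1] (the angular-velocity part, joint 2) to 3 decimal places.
axis z_1 = (-0.8660,-0.5000,0.0000); lever o_n−o_1 = (0.8177,-11.1483,-2.6643)
cross product → J_v[:, 1] = (1.3322,-2.3074,10.0636)
J_ω[:, 1] = z_1
entry J[3][1] = -0.8660

-0.866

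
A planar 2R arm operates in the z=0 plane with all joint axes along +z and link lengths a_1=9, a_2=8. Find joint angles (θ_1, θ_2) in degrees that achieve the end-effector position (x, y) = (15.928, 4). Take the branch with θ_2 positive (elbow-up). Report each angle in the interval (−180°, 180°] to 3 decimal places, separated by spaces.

-0.002 30.005

cos θ_2 = (269.7012−9²−8²)/(2·9·8) = 0.8660; θ_2 = 30.0052° (elbow-up)
β = atan2(4.0000,15.9280) = 14.0972°; ψ = atan2(4.0006,15.9278) = 14.0994°
θ_1 = β − ψ = -0.0022°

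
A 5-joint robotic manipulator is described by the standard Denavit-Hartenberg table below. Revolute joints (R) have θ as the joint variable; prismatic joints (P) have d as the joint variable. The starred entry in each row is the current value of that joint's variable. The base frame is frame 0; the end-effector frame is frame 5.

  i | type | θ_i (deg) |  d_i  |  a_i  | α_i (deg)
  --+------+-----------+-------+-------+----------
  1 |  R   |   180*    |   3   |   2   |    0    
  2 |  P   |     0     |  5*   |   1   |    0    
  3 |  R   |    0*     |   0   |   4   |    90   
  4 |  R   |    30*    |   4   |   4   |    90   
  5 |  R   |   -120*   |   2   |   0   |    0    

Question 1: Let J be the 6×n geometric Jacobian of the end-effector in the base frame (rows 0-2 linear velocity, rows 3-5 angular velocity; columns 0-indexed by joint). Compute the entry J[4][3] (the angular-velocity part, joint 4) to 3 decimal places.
axis z_3 = (0.0000,1.0000,0.0000); lever o_n−o_3 = (-4.4641,4.0000,0.2679)
cross product → J_v[:, 3] = (0.2679,-0.0000,4.4641)
J_ω[:, 3] = z_3
entry J[4][3] = 1.0000

1.000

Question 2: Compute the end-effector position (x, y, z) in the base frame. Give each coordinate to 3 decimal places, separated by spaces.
after link 1: o_1 = (-2.0000, 0.0000, 3.0000)
after link 2: o_2 = (-3.0000, 0.0000, 8.0000)
after link 3: o_3 = (-7.0000, 0.0000, 8.0000)
after link 4: o_4 = (-10.4641, 4.0000, 10.0000)
after link 5: o_5 = (-11.4641, 4.0000, 8.2679)

-11.464 4.000 8.268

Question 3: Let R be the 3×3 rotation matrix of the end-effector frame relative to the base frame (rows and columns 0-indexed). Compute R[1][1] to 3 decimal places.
End-effector y-axis (col 1 of R) = (-0.7500,-0.5000,0.4330)
R[1][1] = -0.5000

-0.500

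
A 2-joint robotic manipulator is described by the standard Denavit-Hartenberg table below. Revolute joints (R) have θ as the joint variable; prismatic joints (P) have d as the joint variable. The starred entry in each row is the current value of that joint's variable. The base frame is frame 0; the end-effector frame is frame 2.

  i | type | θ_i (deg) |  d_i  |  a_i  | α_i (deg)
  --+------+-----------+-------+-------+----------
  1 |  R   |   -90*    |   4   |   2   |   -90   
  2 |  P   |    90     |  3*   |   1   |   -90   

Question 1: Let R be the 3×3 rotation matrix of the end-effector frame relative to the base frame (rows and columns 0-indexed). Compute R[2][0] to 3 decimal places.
End-effector x-axis (col 0 of R) = (0.0000,-0.0000,-1.0000)
R[2][0] = -1.0000

-1.000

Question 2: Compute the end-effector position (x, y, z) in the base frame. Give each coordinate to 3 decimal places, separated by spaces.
3.000 -2.000 3.000

after link 1: o_1 = (0.0000, -2.0000, 4.0000)
after link 2: o_2 = (3.0000, -2.0000, 3.0000)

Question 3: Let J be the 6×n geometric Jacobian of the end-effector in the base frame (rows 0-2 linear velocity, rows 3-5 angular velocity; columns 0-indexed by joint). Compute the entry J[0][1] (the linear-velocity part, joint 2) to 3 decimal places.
prismatic axis z_1 = (1.0000,0.0000,0.0000)
J_v[:, 1] = z_1; J_ω[:, 1] = (0,0,0)
entry J[0][1] = 1.0000

1.000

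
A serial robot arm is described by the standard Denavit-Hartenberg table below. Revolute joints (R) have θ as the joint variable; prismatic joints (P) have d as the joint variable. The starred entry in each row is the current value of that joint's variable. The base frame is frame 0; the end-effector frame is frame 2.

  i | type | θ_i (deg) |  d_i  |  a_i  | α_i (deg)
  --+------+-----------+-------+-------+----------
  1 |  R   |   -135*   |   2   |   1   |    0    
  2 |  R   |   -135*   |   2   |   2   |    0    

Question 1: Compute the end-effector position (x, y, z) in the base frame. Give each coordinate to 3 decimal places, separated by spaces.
after link 1: o_1 = (-0.7071, -0.7071, 2.0000)
after link 2: o_2 = (-0.7071, 1.2929, 4.0000)

-0.707 1.293 4.000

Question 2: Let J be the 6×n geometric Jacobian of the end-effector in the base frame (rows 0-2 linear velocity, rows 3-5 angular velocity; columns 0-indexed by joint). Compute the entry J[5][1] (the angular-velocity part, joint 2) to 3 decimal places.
axis z_1 = (0.0000,0.0000,1.0000); lever o_n−o_1 = (-0.0000,2.0000,2.0000)
cross product → J_v[:, 1] = (-2.0000,-0.0000,0.0000)
J_ω[:, 1] = z_1
entry J[5][1] = 1.0000

1.000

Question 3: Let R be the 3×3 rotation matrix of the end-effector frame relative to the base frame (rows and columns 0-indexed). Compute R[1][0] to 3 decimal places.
End-effector x-axis (col 0 of R) = (-0.0000,1.0000,0.0000)
R[1][0] = 1.0000

1.000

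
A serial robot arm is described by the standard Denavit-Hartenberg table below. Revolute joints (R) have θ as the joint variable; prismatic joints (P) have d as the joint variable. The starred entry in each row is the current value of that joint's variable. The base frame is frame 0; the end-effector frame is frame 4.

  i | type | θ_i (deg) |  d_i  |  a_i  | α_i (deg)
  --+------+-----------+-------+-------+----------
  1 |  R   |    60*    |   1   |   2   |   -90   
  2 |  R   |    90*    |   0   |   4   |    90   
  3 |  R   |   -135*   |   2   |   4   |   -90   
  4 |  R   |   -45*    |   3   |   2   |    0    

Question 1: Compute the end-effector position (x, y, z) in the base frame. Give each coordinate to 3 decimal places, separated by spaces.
after link 1: o_1 = (1.0000, 1.7321, 1.0000)
after link 2: o_2 = (1.0000, 1.7321, -3.0000)
after link 3: o_3 = (4.4495, 2.0499, -0.1716)
after link 4: o_4 = (7.8597, 1.7140, -1.2929)

7.860 1.714 -1.293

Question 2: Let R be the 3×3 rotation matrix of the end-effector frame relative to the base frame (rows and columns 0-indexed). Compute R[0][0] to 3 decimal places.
End-effector x-axis (col 0 of R) = (0.7866,0.3624,0.5000)
R[0][0] = 0.7866

0.787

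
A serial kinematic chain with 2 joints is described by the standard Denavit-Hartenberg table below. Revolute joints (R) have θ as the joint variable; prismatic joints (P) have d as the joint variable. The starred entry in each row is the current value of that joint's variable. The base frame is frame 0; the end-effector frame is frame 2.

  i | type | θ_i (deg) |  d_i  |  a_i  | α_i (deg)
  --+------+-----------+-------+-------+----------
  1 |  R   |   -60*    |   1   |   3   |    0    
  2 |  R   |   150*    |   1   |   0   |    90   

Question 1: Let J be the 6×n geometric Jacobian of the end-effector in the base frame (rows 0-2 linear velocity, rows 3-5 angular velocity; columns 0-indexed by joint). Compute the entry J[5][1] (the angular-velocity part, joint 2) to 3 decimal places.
axis z_1 = (0.0000,0.0000,1.0000); lever o_n−o_1 = (0.0000,0.0000,1.0000)
cross product → J_v[:, 1] = (0.0000,0.0000,0.0000)
J_ω[:, 1] = z_1
entry J[5][1] = 1.0000

1.000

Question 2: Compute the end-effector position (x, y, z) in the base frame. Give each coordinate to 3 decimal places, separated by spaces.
after link 1: o_1 = (1.5000, -2.5981, 1.0000)
after link 2: o_2 = (1.5000, -2.5981, 2.0000)

1.500 -2.598 2.000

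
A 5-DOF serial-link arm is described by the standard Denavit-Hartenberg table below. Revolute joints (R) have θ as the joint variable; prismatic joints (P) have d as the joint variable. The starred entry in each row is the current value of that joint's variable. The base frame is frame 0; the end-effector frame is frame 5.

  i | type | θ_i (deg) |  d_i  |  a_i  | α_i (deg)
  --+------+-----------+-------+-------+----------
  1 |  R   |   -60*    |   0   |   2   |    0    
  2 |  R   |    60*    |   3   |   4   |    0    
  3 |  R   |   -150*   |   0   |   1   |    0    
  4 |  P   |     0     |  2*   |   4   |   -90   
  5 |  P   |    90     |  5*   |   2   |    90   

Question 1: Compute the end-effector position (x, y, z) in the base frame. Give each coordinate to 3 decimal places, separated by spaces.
after link 1: o_1 = (1.0000, -1.7321, 0.0000)
after link 2: o_2 = (5.0000, -1.7321, 3.0000)
after link 3: o_3 = (4.1340, -2.2321, 3.0000)
after link 4: o_4 = (0.6699, -4.2321, 5.0000)
after link 5: o_5 = (3.1699, -8.5622, 3.0000)

3.170 -8.562 3.000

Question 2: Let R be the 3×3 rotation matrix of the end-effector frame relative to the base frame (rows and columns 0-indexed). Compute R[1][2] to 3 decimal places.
-0.500

End-effector z-axis (col 2 of R) = (-0.8660,-0.5000,0.0000)
R[1][2] = -0.5000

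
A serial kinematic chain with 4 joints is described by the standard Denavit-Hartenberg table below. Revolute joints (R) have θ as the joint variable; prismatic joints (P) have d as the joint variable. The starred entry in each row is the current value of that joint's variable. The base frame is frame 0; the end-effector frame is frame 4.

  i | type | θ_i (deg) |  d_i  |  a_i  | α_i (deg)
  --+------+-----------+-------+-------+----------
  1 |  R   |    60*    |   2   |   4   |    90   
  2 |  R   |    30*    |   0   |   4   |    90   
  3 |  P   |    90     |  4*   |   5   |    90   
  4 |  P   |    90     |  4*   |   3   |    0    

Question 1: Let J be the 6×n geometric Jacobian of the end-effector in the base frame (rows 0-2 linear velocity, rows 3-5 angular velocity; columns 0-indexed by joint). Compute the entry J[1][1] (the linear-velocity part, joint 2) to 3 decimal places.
1.786

axis z_1 = (0.8660,-0.5000,0.0000); lever o_n−o_1 = (9.5442,6.5311,-2.0622)
cross product → J_v[:, 1] = (1.0311,1.7859,10.4282)
J_ω[:, 1] = z_1
entry J[1][1] = 1.7859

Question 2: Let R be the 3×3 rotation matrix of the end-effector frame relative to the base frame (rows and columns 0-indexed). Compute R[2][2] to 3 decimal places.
End-effector z-axis (col 2 of R) = (0.4330,0.7500,0.5000)
R[2][2] = 0.5000

0.500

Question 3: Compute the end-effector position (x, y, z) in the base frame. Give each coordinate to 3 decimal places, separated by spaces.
after link 1: o_1 = (2.0000, 3.4641, 2.0000)
after link 2: o_2 = (3.7321, 6.4641, 4.0000)
after link 3: o_3 = (9.0622, 5.6962, 0.5359)
after link 4: o_4 = (11.5442, 9.9952, -0.0622)

11.544 9.995 -0.062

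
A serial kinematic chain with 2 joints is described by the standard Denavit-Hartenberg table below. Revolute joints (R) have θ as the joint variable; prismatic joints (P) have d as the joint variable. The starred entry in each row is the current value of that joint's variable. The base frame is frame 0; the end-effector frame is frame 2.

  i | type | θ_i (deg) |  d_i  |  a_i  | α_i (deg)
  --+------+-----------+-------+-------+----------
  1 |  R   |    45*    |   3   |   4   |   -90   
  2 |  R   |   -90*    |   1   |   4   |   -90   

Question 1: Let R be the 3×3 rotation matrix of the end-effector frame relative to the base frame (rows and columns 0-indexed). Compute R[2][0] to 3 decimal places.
1.000

End-effector x-axis (col 0 of R) = (0.0000,-0.0000,1.0000)
R[2][0] = 1.0000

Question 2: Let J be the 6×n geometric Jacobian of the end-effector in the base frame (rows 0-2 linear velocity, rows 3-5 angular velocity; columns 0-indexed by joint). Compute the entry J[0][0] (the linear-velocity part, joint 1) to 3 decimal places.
axis z_0 = ẑ; lever o_n−o_0 = (2.1213,3.5355,7.0000)
cross product → J_v[:, 0] = (-3.5355,2.1213,0.0000)
J_ω[:, 0] = z_0
entry J[0][0] = -3.5355

-3.536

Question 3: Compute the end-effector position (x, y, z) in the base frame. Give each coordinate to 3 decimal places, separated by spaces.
after link 1: o_1 = (2.8284, 2.8284, 3.0000)
after link 2: o_2 = (2.1213, 3.5355, 7.0000)

2.121 3.536 7.000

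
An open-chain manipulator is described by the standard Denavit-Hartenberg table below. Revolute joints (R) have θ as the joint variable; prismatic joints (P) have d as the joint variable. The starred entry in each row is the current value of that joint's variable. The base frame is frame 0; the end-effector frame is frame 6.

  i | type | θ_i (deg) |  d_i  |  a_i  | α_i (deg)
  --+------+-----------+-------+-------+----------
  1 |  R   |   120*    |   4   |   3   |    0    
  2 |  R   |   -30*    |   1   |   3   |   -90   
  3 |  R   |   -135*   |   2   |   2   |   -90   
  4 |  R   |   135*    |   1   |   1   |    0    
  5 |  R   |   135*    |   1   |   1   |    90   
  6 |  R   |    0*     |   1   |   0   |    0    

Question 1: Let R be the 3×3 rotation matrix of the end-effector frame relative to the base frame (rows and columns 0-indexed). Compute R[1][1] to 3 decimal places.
0.707

End-effector y-axis (col 1 of R) = (0.0000,0.7071,0.7071)
R[1][1] = 0.7071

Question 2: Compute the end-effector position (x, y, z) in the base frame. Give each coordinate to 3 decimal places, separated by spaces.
after link 1: o_1 = (-1.5000, 2.5981, 4.0000)
after link 2: o_2 = (-1.5000, 5.5981, 5.0000)
after link 3: o_3 = (-3.5000, 4.1839, 6.4142)
after link 4: o_4 = (-2.7929, 5.3910, 6.6213)
after link 5: o_5 = (-3.7929, 6.0981, 7.3284)
after link 6: o_6 = (-3.7929, 6.8052, 6.6213)

-3.793 6.805 6.621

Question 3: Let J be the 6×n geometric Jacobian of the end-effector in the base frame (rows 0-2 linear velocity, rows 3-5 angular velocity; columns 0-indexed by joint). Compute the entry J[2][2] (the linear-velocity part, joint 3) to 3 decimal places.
-1.207

axis z_2 = (-1.0000,0.0000,0.0000); lever o_n−o_2 = (-2.2929,1.2071,1.6213)
cross product → J_v[:, 2] = (0.0000,1.6213,-1.2071)
J_ω[:, 2] = z_2
entry J[2][2] = -1.2071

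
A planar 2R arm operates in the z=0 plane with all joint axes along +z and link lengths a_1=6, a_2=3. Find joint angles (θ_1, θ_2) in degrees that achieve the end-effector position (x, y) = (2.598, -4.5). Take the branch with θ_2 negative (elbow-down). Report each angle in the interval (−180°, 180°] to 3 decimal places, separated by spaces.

cos θ_2 = (26.9996−6²−3²)/(2·6·3) = -0.5000; θ_2 = -120.0007° (elbow-down)
β = atan2(-4.5000,2.5980) = -60.0007°; ψ = atan2(-2.5981,4.5000) = -30.0000°
θ_1 = β − ψ = -30.0007°

-30.001 -120.001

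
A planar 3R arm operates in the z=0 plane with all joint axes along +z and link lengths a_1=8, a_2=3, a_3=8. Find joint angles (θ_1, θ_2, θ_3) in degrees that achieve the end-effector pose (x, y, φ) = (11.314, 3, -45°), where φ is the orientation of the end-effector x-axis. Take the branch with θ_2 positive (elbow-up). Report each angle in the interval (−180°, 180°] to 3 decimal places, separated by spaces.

wrist centre = target − a_3·(cos φ, sin φ) = (5.6571, 8.6569)
cos θ_2 = (106.9444−8²−3²)/(2·8·3) = 0.7072; θ_2 = 44.9944° (elbow-up)
β = atan2(8.6569,5.6571) = 56.8359°; ψ = atan2(2.1211,10.1215) = 11.8359°
θ_1 = β − ψ = 45.0000°
θ_3 = φ − θ_1 − θ_2 = -134.9944° (wrapped to (-180°,180°])

45.000 44.994 -134.994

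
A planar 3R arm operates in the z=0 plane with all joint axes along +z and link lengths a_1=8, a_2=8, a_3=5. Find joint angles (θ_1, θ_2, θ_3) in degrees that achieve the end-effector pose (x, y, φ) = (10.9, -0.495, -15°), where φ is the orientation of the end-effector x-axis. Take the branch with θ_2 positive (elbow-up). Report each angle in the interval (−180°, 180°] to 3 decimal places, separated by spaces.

wrist centre = target − a_3·(cos φ, sin φ) = (6.0704, 0.7991)
cos θ_2 = (37.4880−8²−8²)/(2·8·8) = -0.7071; θ_2 = 135.0015° (elbow-up)
β = atan2(0.7991,6.0704) = 7.4992°; ψ = atan2(5.6567,2.3430) = 67.5008°
θ_1 = β − ψ = -60.0015°
θ_3 = φ − θ_1 − θ_2 = -90.0000° (wrapped to (-180°,180°])

-60.002 135.002 -90.000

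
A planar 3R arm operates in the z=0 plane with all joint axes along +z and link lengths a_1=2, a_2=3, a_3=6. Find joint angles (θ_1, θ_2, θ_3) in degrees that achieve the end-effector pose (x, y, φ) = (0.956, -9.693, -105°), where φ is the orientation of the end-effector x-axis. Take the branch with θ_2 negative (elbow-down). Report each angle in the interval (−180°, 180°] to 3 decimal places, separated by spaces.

wrist centre = target − a_3·(cos φ, sin φ) = (2.5089, -3.8974)
cos θ_2 = (21.4847−2²−3²)/(2·2·3) = 0.7071; θ_2 = -45.0037° (elbow-down)
β = atan2(-3.8974,2.5089) = -57.2293°; ψ = atan2(-2.1215,4.1212) = -27.2380°
θ_1 = β − ψ = -29.9913°
θ_3 = φ − θ_1 − θ_2 = -30.0050° (wrapped to (-180°,180°])

-29.991 -45.004 -30.005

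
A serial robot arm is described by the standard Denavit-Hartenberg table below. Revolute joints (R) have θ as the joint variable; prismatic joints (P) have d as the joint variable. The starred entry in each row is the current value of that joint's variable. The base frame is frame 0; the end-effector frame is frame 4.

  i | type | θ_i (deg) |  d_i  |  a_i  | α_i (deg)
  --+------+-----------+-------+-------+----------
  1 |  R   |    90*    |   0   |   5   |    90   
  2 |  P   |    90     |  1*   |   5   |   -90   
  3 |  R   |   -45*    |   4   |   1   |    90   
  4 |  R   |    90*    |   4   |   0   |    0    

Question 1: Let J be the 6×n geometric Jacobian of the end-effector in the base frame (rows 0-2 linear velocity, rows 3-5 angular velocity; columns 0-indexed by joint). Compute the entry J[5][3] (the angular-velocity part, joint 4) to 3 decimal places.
-0.707

axis z_3 = (0.7071,-0.0000,-0.7071); lever o_n−o_3 = (2.8284,-0.0000,-2.8284)
cross product → J_v[:, 3] = (-0.0000,0.0000,-0.0000)
J_ω[:, 3] = z_3
entry J[5][3] = -0.7071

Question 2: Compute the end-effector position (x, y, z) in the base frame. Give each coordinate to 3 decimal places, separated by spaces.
4.536 1.000 2.879

after link 1: o_1 = (0.0000, 5.0000, 0.0000)
after link 2: o_2 = (1.0000, 5.0000, 5.0000)
after link 3: o_3 = (1.7071, 1.0000, 5.7071)
after link 4: o_4 = (4.5355, 1.0000, 2.8787)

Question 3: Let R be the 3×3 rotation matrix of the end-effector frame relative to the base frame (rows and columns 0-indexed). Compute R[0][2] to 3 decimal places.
0.707

End-effector z-axis (col 2 of R) = (0.7071,-0.0000,-0.7071)
R[0][2] = 0.7071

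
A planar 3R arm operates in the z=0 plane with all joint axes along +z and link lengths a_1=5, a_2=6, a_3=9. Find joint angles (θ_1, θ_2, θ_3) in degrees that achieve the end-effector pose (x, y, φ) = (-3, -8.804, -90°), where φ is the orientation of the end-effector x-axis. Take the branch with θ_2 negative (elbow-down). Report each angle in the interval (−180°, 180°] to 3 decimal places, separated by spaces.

wrist centre = target − a_3·(cos φ, sin φ) = (-3.0000, 0.1960)
cos θ_2 = (9.0384−5²−6²)/(2·5·6) = -0.8660; θ_2 = -150.0001° (elbow-down)
β = atan2(0.1960,-3.0000) = 176.2620°; ψ = atan2(-3.0000,-0.1962) = -93.7410°
θ_1 = β − ψ = 270.0030°
θ_3 = φ − θ_1 − θ_2 = 149.9971° (wrapped to (-180°,180°])

-89.997 -150.000 149.997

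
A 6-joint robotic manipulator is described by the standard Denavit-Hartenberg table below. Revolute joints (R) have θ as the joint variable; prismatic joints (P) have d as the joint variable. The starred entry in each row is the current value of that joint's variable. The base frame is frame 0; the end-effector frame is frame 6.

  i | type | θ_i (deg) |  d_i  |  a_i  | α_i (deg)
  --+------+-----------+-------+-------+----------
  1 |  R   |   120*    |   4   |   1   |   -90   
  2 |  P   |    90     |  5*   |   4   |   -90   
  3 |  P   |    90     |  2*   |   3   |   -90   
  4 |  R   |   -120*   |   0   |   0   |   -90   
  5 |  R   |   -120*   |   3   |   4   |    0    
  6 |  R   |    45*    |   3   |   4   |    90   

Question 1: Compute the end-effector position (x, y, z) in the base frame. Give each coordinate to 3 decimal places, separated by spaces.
4.768 -0.901 7.328

after link 1: o_1 = (-0.5000, 0.8660, 4.0000)
after link 2: o_2 = (-4.8301, -1.6340, 0.0000)
after link 3: o_3 = (-1.2321, -1.8660, -0.0000)
after link 4: o_4 = (-1.2321, -1.8660, -0.0000)
after link 5: o_5 = (1.7679, 0.1340, 3.4641)
after link 6: o_6 = (4.7679, -0.9013, 7.3278)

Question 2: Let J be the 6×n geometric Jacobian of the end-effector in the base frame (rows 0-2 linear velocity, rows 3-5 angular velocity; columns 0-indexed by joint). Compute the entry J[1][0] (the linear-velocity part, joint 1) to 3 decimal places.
4.768

axis z_0 = ẑ; lever o_n−o_0 = (4.7679,-0.9013,7.3278)
cross product → J_v[:, 0] = (0.9013,4.7679,-0.0000)
J_ω[:, 0] = z_0
entry J[1][0] = 4.7679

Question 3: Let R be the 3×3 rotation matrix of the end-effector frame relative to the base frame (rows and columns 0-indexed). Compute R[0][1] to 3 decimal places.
1.000

End-effector y-axis (col 1 of R) = (1.0000,-0.0000,-0.0000)
R[0][1] = 1.0000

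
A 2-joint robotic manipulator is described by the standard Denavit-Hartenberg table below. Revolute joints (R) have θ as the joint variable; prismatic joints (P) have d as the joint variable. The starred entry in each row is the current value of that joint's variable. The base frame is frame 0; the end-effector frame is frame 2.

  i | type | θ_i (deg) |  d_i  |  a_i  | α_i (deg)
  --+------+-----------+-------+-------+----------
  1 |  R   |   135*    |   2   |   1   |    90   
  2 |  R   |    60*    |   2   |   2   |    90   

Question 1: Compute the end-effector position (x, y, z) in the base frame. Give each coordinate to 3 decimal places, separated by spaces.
0.000 2.828 3.732

after link 1: o_1 = (-0.7071, 0.7071, 2.0000)
after link 2: o_2 = (0.0000, 2.8284, 3.7321)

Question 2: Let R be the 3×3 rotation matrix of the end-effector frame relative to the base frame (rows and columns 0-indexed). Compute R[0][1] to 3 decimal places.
0.707

End-effector y-axis (col 1 of R) = (0.7071,0.7071,0.0000)
R[0][1] = 0.7071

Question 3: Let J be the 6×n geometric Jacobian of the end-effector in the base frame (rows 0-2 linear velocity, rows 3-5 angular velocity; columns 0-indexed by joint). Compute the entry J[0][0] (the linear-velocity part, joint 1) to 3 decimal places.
-2.828

axis z_0 = ẑ; lever o_n−o_0 = (0.0000,2.8284,3.7321)
cross product → J_v[:, 0] = (-2.8284,0.0000,0.0000)
J_ω[:, 0] = z_0
entry J[0][0] = -2.8284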